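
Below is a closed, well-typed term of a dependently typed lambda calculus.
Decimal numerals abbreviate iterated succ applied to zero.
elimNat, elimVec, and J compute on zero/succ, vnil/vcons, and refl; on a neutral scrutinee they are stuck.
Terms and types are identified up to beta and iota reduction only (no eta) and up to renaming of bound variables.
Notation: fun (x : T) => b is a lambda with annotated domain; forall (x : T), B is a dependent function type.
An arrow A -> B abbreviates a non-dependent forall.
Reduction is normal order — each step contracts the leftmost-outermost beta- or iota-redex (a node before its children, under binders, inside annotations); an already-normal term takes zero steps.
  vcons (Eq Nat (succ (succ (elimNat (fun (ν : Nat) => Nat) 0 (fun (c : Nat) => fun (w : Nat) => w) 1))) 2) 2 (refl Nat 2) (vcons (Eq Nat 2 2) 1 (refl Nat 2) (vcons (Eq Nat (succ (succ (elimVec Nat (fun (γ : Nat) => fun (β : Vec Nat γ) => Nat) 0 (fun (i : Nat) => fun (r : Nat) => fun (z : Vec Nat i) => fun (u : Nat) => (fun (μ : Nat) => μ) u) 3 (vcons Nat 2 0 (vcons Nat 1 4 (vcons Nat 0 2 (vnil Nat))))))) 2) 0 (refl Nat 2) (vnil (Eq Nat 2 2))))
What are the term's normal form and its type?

normal form:
  vcons (Eq Nat 2 2) 2 (refl Nat 2) (vcons (Eq Nat 2 2) 1 (refl Nat 2) (vcons (Eq Nat 2 2) 0 (refl Nat 2) (vnil (Eq Nat 2 2))))
type:
  Vec (Eq Nat 2 2) 3
observation: the term reaches its normal form after 23 normal-order steps.


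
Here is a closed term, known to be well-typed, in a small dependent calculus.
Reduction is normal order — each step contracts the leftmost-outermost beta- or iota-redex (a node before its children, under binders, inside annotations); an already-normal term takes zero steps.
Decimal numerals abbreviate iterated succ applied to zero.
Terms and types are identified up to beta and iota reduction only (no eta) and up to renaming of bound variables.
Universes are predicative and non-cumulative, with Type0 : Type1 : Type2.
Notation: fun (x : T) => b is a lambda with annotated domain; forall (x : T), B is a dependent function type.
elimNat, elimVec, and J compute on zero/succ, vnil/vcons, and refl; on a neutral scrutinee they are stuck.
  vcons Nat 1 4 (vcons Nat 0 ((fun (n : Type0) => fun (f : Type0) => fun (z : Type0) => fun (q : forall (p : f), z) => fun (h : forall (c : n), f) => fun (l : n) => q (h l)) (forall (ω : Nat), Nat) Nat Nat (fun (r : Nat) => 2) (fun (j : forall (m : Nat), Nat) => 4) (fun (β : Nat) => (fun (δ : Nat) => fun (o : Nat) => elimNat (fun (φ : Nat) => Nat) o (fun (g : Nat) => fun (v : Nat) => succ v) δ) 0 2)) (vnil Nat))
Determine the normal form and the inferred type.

reduced normal form:
  vcons Nat 1 4 (vcons Nat 0 2 (vnil Nat))
the term's type:
  Vec Nat 2
observation: contracting a beta-redex first, the term normalizes in 7 steps.


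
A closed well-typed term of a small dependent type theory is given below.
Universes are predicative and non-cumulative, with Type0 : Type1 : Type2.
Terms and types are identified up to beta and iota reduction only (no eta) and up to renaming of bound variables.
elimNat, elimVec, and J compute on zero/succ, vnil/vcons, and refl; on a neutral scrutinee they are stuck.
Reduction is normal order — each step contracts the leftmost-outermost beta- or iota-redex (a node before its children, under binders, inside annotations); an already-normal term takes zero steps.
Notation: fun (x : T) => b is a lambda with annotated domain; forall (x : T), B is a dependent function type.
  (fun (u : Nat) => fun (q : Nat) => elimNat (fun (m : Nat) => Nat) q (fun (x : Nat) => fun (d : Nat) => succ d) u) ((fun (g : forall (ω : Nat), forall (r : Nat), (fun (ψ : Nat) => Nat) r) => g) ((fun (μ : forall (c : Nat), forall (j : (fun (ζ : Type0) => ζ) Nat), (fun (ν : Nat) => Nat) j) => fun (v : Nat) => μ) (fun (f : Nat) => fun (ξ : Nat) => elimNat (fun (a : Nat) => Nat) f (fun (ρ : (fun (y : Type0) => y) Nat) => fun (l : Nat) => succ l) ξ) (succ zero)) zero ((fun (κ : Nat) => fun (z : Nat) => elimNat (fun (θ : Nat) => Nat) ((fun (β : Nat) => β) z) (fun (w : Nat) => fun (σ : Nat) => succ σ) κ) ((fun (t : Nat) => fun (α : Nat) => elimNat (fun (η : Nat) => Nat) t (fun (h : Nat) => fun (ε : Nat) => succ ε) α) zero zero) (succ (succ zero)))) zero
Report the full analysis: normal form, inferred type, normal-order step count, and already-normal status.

resulting normal form:
  succ (succ zero)
type:
  Nat
reduction steps (normal order): 29
started in normal form: no
first redex: a beta-redex


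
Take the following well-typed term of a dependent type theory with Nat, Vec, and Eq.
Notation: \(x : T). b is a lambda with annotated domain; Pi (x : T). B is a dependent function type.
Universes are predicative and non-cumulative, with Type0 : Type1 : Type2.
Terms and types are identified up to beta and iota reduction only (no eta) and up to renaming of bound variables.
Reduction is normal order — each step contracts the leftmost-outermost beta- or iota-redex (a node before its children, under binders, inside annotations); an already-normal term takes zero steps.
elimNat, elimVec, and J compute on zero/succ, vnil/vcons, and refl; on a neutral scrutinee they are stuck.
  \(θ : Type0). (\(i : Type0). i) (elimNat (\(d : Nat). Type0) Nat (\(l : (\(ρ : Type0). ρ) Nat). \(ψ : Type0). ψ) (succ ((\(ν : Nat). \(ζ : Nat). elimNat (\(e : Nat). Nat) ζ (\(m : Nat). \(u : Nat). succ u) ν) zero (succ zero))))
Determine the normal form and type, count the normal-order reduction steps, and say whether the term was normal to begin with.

reduced normal form:
  \(θ : Type0). Nat
the term's type:
  Pi (θ : Type0). Type0
normal-order step count: 12
started in normal form: no
first contracted redex: a beta-redex


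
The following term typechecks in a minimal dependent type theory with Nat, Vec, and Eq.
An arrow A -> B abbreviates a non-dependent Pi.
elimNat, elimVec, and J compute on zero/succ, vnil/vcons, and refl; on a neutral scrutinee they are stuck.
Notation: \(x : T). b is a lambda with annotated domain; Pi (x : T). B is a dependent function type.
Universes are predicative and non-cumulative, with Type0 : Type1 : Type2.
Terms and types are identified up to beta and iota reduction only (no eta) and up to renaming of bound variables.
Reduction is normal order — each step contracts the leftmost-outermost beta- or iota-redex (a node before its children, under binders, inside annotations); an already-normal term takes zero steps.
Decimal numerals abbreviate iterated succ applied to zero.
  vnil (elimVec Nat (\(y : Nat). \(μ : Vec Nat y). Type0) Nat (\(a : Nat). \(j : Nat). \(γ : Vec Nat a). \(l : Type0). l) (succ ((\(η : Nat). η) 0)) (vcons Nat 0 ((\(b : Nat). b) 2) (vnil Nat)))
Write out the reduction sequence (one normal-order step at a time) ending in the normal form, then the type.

normal-order reduction sequence:
  vnil (elimVec Nat (\(y : Nat). \(μ : Vec Nat y). Type0) Nat (\(a : Nat). \(j : Nat). \(γ : Vec Nat a). \(l : Type0). l) (succ ((\(η : Nat). η) 0)) (vcons Nat 0 ((\(b : Nat). b) 2) (vnil Nat)))
  ~> vnil ((\(y : Nat). \(μ : Nat). \(a : Vec Nat y). \(j : Type0). j) 0 ((\(γ : Nat). γ) 2) (vnil Nat) (elimVec Nat (\(l : Nat). \(η : Vec Nat l). Type0) Nat (\(b : Nat). \(ξ : Nat). \(χ : Vec Nat b). \(φ : Type0). φ) 0 (vnil Nat)))
  ~> vnil ((\(y : Nat). \(μ : Vec Nat 0). \(a : Type0). a) ((\(j : Nat). j) 2) (vnil Nat) (elimVec Nat (\(γ : Nat). \(l : Vec Nat γ). Type0) Nat (\(η : Nat). \(b : Nat). \(ξ : Vec Nat η). \(χ : Type0). χ) 0 (vnil Nat)))
  ~> vnil ((\(y : Vec Nat 0). \(μ : Type0). μ) (vnil Nat) (elimVec Nat (\(a : Nat). \(j : Vec Nat a). Type0) Nat (\(γ : Nat). \(l : Nat). \(η : Vec Nat γ). \(b : Type0). b) 0 (vnil Nat)))
  ~> vnil ((\(y : Type0). y) (elimVec Nat (\(μ : Nat). \(a : Vec Nat μ). Type0) Nat (\(j : Nat). \(γ : Nat). \(l : Vec Nat j). \(η : Type0). η) 0 (vnil Nat)))
  ~> vnil (elimVec Nat (\(y : Nat). \(μ : Vec Nat y). Type0) Nat (\(a : Nat). \(j : Nat). \(γ : Vec Nat a). \(l : Type0). l) 0 (vnil Nat))
  ~> vnil Nat
the term's type:
  Vec Nat 0


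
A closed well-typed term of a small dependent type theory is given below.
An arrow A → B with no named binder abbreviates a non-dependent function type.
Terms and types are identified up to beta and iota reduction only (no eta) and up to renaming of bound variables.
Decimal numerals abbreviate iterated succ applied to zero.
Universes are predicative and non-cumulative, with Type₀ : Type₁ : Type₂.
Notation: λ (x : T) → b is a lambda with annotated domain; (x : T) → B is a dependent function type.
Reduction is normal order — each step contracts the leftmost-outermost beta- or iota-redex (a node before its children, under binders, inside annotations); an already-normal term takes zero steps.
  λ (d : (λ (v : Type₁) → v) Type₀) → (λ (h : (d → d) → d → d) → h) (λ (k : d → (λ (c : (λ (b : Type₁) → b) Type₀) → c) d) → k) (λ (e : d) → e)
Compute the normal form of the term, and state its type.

normal form:
  λ (d : Type₀) → λ (v : d) → v
type:
  (d : Type₀) → d → d


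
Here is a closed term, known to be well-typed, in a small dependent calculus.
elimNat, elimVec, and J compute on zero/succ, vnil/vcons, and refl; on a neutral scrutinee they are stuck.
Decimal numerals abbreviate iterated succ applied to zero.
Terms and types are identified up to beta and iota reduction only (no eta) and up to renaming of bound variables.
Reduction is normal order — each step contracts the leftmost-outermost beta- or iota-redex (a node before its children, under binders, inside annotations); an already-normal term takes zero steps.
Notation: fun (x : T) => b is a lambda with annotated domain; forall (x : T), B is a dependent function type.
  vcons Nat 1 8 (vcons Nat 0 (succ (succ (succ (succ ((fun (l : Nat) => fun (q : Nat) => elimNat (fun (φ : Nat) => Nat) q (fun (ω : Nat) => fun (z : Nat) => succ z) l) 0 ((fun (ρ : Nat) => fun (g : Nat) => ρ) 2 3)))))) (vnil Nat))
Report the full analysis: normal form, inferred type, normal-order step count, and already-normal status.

reduced normal form:
  vcons Nat 1 8 (vcons Nat 0 6 (vnil Nat))
the term's type:
  Vec Nat 2
steps to reach normal form (normal order): 5
started in normal form: no
first contracted redex: a beta-redex


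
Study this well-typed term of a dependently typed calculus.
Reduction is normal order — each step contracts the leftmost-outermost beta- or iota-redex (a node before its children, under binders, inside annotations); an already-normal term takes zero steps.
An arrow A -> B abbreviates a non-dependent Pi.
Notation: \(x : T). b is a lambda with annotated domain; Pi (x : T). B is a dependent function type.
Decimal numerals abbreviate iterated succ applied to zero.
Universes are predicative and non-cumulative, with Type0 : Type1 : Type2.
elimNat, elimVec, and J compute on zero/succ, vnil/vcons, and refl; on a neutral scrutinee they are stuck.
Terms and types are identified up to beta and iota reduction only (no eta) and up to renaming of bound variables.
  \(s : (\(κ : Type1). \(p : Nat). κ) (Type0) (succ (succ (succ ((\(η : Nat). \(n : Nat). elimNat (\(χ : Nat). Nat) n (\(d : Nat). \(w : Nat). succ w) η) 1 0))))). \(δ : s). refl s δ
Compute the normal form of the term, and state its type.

normal form:
  \(s : Type0). \(κ : s). refl s κ
inferred type:
  Pi (s : Type0). Pi (κ : s). Eq s κ κ
observation: 2 normal-order steps separate the term from its normal form.


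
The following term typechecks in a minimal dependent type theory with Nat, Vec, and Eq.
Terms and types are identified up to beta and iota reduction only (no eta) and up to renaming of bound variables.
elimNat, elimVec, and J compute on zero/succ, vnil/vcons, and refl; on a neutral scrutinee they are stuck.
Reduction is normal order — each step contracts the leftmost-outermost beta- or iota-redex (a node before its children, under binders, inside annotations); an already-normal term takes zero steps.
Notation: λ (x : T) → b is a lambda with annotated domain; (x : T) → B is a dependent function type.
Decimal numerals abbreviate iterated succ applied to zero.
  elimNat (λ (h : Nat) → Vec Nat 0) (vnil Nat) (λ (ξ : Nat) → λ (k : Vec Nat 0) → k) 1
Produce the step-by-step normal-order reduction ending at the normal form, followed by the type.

normal-order reduction sequence:
  elimNat (λ (h : Nat) → Vec Nat 0) (vnil Nat) (λ (ξ : Nat) → λ (k : Vec Nat 0) → k) 1
  ~> (λ (h : Nat) → λ (ξ : Vec Nat 0) → ξ) 0 (elimNat (λ (k : Nat) → Vec Nat 0) (vnil Nat) (λ (μ : Nat) → λ (θ : Vec Nat 0) → θ) 0)
  ~> (λ (h : Vec Nat 0) → h) (elimNat (λ (ξ : Nat) → Vec Nat 0) (vnil Nat) (λ (k : Nat) → λ (μ : Vec Nat 0) → μ) 0)
  ~> elimNat (λ (h : Nat) → Vec Nat 0) (vnil Nat) (λ (ξ : Nat) → λ (k : Vec Nat 0) → k) 0
  ~> vnil Nat
type:
  Vec Nat 0


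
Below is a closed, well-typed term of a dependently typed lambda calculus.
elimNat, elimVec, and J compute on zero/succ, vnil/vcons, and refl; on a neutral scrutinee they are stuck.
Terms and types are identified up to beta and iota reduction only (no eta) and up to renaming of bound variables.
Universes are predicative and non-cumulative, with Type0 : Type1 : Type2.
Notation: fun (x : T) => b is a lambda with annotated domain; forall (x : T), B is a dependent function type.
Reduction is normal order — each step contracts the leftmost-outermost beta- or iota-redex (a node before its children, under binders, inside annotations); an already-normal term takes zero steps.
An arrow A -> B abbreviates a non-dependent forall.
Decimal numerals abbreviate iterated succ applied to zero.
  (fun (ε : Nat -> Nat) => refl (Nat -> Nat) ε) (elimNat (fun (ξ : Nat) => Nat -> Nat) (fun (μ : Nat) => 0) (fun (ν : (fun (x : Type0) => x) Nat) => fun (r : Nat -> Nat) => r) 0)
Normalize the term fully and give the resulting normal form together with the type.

resulting normal form:
  refl (Nat -> Nat) (fun (ε : Nat) => 0)
inferred type:
  Eq (Nat -> Nat) (fun (ε : Nat) => 0) (fun (ξ : Nat) => 0)


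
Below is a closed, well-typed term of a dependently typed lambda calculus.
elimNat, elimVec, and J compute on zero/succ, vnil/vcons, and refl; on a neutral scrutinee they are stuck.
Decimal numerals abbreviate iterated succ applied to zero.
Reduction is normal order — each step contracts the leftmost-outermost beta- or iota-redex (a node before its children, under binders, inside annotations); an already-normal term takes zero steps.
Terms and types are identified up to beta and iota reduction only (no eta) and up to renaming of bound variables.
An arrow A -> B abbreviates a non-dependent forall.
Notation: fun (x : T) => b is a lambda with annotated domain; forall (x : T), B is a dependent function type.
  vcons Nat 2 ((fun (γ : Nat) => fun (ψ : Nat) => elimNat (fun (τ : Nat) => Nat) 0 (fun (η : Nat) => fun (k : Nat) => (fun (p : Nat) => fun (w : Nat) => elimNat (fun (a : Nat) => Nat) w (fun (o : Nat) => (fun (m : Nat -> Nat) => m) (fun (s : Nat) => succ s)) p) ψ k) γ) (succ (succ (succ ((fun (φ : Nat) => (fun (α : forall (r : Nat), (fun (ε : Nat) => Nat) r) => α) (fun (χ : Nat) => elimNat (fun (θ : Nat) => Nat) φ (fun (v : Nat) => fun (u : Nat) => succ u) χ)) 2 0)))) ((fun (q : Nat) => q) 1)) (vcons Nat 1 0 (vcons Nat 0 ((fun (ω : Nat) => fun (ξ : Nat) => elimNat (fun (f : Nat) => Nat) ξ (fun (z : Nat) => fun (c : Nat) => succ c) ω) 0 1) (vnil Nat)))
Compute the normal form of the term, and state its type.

normal form:
  vcons Nat 2 5 (vcons Nat 1 0 (vcons Nat 0 1 (vnil Nat)))
inferred type:
  Vec Nat 3


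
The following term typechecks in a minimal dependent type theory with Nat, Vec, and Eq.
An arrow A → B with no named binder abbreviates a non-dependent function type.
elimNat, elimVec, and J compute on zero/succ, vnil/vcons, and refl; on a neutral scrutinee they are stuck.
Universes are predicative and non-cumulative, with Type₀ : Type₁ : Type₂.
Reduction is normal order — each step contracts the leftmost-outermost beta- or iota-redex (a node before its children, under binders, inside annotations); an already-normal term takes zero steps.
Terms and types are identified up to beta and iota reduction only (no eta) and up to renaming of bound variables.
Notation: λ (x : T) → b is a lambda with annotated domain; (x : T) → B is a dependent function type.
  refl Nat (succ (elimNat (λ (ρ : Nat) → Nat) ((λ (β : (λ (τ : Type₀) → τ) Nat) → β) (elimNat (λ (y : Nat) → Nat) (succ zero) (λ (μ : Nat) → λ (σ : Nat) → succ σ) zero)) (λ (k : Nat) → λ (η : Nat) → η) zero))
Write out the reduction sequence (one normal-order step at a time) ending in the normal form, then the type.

normal-order reduction:
  refl Nat (succ (elimNat (λ (ρ : Nat) → Nat) ((λ (β : (λ (τ : Type₀) → τ) Nat) → β) (elimNat (λ (y : Nat) → Nat) (succ zero) (λ (μ : Nat) → λ (σ : Nat) → succ σ) zero)) (λ (k : Nat) → λ (η : Nat) → η) zero))
  ~> refl Nat (succ ((λ (ρ : (λ (β : Type₀) → β) Nat) → ρ) (elimNat (λ (τ : Nat) → Nat) (succ zero) (λ (y : Nat) → λ (μ : Nat) → succ μ) zero)))
  ~> refl Nat (succ (elimNat (λ (ρ : Nat) → Nat) (succ zero) (λ (β : Nat) → λ (τ : Nat) → succ τ) zero))
  ~> refl Nat (succ (succ zero))
the term's type:
  Eq Nat (succ (succ zero)) (succ (succ zero))


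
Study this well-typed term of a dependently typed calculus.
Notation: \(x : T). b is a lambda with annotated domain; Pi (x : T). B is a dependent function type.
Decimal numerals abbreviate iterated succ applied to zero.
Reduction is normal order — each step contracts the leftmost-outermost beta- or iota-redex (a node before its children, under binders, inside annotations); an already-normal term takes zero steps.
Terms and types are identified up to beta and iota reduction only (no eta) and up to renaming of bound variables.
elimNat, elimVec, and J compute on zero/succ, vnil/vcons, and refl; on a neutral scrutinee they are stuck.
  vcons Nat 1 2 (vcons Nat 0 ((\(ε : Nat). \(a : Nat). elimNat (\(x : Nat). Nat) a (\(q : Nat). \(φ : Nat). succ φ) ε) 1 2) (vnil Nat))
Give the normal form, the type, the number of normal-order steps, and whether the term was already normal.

normal form:
  vcons Nat 1 2 (vcons Nat 0 3 (vnil Nat))
type:
  Vec Nat 2
normal-order step count: 6
started in normal form: no
first redex: a beta-redex


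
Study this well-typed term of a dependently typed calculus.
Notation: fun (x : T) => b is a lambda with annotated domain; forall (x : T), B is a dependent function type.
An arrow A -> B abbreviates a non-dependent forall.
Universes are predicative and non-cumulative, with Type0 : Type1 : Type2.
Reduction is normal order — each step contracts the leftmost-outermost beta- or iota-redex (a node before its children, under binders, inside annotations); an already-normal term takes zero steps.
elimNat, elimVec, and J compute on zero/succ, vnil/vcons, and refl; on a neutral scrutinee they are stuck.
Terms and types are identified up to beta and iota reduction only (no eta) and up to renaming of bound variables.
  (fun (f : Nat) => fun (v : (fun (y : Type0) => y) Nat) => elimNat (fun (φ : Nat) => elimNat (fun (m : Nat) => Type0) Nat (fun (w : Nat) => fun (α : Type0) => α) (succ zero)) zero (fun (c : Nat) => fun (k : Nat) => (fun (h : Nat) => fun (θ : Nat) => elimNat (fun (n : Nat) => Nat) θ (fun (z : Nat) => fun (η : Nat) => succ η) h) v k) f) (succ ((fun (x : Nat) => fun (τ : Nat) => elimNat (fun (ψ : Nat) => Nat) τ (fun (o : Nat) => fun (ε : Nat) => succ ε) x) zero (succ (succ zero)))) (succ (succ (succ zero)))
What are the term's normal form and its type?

reduced normal form:
  succ (succ (succ (succ (succ (succ (succ (succ (succ zero))))))))
type:
  Nat
observation: 43 normal-order steps normalize the term, beginning with a beta-redex.


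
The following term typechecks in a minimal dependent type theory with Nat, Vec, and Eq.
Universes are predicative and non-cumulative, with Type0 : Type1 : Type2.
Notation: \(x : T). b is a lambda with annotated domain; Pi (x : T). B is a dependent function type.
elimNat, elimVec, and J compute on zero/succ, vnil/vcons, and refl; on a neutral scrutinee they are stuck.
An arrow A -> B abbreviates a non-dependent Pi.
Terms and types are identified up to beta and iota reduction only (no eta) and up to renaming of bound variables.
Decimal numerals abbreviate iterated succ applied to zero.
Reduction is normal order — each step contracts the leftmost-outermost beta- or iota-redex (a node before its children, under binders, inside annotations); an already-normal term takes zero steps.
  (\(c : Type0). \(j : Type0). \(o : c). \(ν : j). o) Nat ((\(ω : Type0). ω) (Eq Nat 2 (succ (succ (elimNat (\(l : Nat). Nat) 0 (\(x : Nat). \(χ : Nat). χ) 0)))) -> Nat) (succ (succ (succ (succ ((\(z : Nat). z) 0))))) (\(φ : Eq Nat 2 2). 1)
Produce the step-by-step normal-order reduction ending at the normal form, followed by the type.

normal-order reduction:
  (\(c : Type0). \(j : Type0). \(o : c). \(ν : j). o) Nat ((\(ω : Type0). ω) (Eq Nat 2 (succ (succ (elimNat (\(l : Nat). Nat) 0 (\(x : Nat). \(χ : Nat). χ) 0)))) -> Nat) (succ (succ (succ (succ ((\(z : Nat). z) 0))))) (\(φ : Eq Nat 2 2). 1)
  ~> (\(c : Type0). \(j : Nat). \(o : c). j) ((\(ν : Type0). ν) (Eq Nat 2 (succ (succ (elimNat (\(ω : Nat). Nat) 0 (\(l : Nat). \(x : Nat). x) 0)))) -> Nat) (succ (succ (succ (succ ((\(χ : Nat). χ) 0))))) (\(z : Eq Nat 2 2). 1)
  ~> (\(c : Nat). \(j : (\(o : Type0). o) (Eq Nat 2 (succ (succ (elimNat (\(ν : Nat). Nat) 0 (\(ω : Nat). \(l : Nat). l) 0)))) -> Nat). c) (succ (succ (succ (succ ((\(x : Nat). x) 0))))) (\(χ : Eq Nat 2 2). 1)
  ~> (\(c : (\(j : Type0). j) (Eq Nat 2 (succ (succ (elimNat (\(o : Nat). Nat) 0 (\(ν : Nat). \(ω : Nat). ω) 0)))) -> Nat). succ (succ (succ (succ ((\(l : Nat). l) 0))))) (\(x : Eq Nat 2 2). 1)
  ~> succ (succ (succ (succ ((\(c : Nat). c) 0))))
  ~> 4
type:
  Nat


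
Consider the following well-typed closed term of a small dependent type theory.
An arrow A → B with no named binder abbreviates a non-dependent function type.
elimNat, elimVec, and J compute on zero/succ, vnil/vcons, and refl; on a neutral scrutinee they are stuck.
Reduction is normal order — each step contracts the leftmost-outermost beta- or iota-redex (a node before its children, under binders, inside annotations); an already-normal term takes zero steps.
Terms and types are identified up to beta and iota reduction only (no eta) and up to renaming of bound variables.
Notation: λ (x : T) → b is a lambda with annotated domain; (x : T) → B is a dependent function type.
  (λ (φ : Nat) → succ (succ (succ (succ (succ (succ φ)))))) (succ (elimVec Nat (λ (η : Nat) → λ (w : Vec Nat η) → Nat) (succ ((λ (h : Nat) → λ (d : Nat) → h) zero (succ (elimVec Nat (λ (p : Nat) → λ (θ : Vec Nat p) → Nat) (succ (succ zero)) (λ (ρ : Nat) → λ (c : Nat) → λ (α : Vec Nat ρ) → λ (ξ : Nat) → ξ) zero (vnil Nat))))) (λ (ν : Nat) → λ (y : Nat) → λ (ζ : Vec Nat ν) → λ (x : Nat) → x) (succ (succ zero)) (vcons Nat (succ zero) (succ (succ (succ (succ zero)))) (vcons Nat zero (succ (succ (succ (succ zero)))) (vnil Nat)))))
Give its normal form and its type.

normal form:
  succ (succ (succ (succ (succ (succ (succ (succ zero)))))))
type:
  Nat


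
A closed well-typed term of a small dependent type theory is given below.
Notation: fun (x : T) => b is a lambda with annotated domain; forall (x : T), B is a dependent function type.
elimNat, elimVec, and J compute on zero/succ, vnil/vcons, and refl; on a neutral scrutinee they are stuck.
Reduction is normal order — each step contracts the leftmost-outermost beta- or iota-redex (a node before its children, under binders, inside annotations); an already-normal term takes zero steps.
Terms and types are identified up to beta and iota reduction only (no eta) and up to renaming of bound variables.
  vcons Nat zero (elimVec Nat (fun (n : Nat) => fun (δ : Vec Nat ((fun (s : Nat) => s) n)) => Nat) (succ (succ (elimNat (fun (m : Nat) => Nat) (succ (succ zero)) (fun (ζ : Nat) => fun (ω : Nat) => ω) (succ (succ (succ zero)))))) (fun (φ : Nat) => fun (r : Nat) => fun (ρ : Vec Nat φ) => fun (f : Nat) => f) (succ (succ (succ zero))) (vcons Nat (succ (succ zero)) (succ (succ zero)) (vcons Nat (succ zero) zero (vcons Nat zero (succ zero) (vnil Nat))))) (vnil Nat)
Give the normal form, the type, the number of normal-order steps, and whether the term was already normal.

reduced normal form:
  vcons Nat zero (succ (succ (succ (succ zero)))) (vnil Nat)
type:
  Vec Nat (succ zero)
reduction steps (normal order): 26
already normal: no
first redex: an elimVec iota-redex


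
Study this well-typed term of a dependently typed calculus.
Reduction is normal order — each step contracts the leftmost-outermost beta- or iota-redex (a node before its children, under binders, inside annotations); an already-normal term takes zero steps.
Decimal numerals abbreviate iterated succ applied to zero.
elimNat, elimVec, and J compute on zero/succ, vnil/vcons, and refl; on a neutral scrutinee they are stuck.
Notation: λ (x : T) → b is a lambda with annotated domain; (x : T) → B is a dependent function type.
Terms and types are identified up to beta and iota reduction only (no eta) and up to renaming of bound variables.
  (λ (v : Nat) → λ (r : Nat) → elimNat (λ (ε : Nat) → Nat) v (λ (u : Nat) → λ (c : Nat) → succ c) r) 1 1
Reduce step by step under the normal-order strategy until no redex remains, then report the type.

normal-order reduction:
  (λ (v : Nat) → λ (r : Nat) → elimNat (λ (ε : Nat) → Nat) v (λ (u : Nat) → λ (c : Nat) → succ c) r) 1 1
  ~> (λ (v : Nat) → elimNat (λ (r : Nat) → Nat) 1 (λ (ε : Nat) → λ (u : Nat) → succ u) v) 1
  ~> elimNat (λ (v : Nat) → Nat) 1 (λ (r : Nat) → λ (ε : Nat) → succ ε) 1
  ~> (λ (v : Nat) → λ (r : Nat) → succ r) 0 (elimNat (λ (ε : Nat) → Nat) 1 (λ (u : Nat) → λ (c : Nat) → succ c) 0)
  ~> (λ (v : Nat) → succ v) (elimNat (λ (r : Nat) → Nat) 1 (λ (ε : Nat) → λ (u : Nat) → succ u) 0)
  ~> succ (elimNat (λ (v : Nat) → Nat) 1 (λ (r : Nat) → λ (ε : Nat) → succ ε) 0)
  ~> 2
the term's type:
  Nat


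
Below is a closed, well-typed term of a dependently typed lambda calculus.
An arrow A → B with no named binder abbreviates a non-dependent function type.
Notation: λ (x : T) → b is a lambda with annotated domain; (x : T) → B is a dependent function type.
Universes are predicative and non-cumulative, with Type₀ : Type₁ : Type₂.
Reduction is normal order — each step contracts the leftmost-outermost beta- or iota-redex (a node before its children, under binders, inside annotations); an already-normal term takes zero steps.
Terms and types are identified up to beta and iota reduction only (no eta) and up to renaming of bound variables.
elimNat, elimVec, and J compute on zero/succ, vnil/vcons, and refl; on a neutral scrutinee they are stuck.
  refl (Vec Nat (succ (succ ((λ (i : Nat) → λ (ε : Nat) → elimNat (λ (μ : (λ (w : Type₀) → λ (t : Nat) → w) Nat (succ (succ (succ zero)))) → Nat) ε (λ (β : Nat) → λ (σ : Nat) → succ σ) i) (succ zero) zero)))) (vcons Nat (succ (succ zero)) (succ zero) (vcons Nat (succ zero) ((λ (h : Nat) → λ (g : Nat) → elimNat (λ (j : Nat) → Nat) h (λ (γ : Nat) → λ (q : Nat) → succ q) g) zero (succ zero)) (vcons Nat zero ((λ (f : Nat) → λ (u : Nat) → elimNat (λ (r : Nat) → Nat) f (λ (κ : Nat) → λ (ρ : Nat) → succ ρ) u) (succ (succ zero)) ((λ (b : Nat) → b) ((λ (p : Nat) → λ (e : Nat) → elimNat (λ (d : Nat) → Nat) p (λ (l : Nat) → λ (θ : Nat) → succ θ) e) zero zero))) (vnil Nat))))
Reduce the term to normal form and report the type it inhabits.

normal form:
  refl (Vec Nat (succ (succ (succ zero)))) (vcons Nat (succ (succ zero)) (succ zero) (vcons Nat (succ zero) (succ zero) (vcons Nat zero (succ (succ zero)) (vnil Nat))))
type:
  Eq (Vec Nat (succ (succ (succ zero)))) (vcons Nat (succ (succ zero)) (succ zero) (vcons Nat (succ zero) (succ zero) (vcons Nat zero (succ (succ zero)) (vnil Nat)))) (vcons Nat (succ (succ zero)) (succ zero) (vcons Nat (succ zero) (succ zero) (vcons Nat zero (succ (succ zero)) (vnil Nat))))


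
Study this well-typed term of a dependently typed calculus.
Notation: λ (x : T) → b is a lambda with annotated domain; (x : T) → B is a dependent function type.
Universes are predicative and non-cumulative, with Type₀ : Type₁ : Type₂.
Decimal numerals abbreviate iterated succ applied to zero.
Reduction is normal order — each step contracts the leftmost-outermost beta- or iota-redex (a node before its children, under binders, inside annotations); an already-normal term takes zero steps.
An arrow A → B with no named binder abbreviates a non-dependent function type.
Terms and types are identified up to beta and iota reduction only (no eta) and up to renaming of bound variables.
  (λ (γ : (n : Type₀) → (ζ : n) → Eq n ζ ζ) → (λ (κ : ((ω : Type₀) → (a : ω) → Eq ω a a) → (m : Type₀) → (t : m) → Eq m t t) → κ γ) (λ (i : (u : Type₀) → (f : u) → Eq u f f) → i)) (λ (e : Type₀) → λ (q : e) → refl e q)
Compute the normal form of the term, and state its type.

resulting normal form:
  λ (γ : Type₀) → λ (n : γ) → refl γ n
the term's type:
  (γ : Type₀) → (n : γ) → Eq γ n n
observation: the first redex contracted is a beta-redex; the normal form is reached in 3 normal-order steps.


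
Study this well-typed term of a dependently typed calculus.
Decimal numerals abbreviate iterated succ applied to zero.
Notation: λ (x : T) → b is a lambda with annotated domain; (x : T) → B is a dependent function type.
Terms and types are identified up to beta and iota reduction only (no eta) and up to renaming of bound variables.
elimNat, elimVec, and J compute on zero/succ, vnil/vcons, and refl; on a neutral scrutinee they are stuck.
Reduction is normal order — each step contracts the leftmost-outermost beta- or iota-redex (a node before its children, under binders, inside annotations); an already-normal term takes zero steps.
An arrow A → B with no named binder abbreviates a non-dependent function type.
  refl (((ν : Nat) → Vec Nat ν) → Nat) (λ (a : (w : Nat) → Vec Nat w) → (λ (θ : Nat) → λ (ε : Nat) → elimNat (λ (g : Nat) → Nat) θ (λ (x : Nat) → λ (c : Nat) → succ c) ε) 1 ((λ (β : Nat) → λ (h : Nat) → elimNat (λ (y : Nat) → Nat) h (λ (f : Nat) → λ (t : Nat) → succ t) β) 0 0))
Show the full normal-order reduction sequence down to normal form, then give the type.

reduction (normal order):
  refl (((ν : Nat) → Vec Nat ν) → Nat) (λ (a : (w : Nat) → Vec Nat w) → (λ (θ : Nat) → λ (ε : Nat) → elimNat (λ (g : Nat) → Nat) θ (λ (x : Nat) → λ (c : Nat) → succ c) ε) 1 ((λ (β : Nat) → λ (h : Nat) → elimNat (λ (y : Nat) → Nat) h (λ (f : Nat) → λ (t : Nat) → succ t) β) 0 0))
  ~> refl (((ν : Nat) → Vec Nat ν) → Nat) (λ (a : (w : Nat) → Vec Nat w) → (λ (θ : Nat) → elimNat (λ (ε : Nat) → Nat) 1 (λ (g : Nat) → λ (x : Nat) → succ x) θ) ((λ (c : Nat) → λ (β : Nat) → elimNat (λ (h : Nat) → Nat) β (λ (y : Nat) → λ (f : Nat) → succ f) c) 0 0))
  ~> refl (((ν : Nat) → Vec Nat ν) → Nat) (λ (a : (w : Nat) → Vec Nat w) → elimNat (λ (θ : Nat) → Nat) 1 (λ (ε : Nat) → λ (g : Nat) → succ g) ((λ (x : Nat) → λ (c : Nat) → elimNat (λ (β : Nat) → Nat) c (λ (h : Nat) → λ (y : Nat) → succ y) x) 0 0))
  ~> refl (((ν : Nat) → Vec Nat ν) → Nat) (λ (a : (w : Nat) → Vec Nat w) → elimNat (λ (θ : Nat) → Nat) 1 (λ (ε : Nat) → λ (g : Nat) → succ g) ((λ (x : Nat) → elimNat (λ (c : Nat) → Nat) x (λ (β : Nat) → λ (h : Nat) → succ h) 0) 0))
  ~> refl (((ν : Nat) → Vec Nat ν) → Nat) (λ (a : (w : Nat) → Vec Nat w) → elimNat (λ (θ : Nat) → Nat) 1 (λ (ε : Nat) → λ (g : Nat) → succ g) (elimNat (λ (x : Nat) → Nat) 0 (λ (c : Nat) → λ (β : Nat) → succ β) 0))
  ~> refl (((ν : Nat) → Vec Nat ν) → Nat) (λ (a : (w : Nat) → Vec Nat w) → elimNat (λ (θ : Nat) → Nat) 1 (λ (ε : Nat) → λ (g : Nat) → succ g) 0)
  ~> refl (((ν : Nat) → Vec Nat ν) → Nat) (λ (a : (w : Nat) → Vec Nat w) → 1)
the term's type:
  Eq (((ν : Nat) → Vec Nat ν) → Nat) (λ (a : (w : Nat) → Vec Nat w) → 1) (λ (θ : (ε : Nat) → Vec Nat ε) → 1)


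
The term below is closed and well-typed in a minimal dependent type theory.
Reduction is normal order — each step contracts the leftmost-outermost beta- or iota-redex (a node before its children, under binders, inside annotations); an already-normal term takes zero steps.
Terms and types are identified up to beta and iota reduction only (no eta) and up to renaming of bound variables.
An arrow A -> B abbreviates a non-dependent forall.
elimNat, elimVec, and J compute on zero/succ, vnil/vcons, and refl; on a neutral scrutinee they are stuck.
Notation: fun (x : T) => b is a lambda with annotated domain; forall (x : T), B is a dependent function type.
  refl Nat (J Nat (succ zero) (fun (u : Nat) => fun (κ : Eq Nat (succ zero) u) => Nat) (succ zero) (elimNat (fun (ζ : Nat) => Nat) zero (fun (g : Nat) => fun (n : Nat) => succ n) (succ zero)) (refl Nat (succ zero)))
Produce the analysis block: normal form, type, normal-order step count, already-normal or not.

normal form:
  refl Nat (succ zero)
the term's type:
  Eq Nat (succ zero) (succ zero)
reduction steps (normal order): 1
already normal: no
first contracted redex: a J iota-redex


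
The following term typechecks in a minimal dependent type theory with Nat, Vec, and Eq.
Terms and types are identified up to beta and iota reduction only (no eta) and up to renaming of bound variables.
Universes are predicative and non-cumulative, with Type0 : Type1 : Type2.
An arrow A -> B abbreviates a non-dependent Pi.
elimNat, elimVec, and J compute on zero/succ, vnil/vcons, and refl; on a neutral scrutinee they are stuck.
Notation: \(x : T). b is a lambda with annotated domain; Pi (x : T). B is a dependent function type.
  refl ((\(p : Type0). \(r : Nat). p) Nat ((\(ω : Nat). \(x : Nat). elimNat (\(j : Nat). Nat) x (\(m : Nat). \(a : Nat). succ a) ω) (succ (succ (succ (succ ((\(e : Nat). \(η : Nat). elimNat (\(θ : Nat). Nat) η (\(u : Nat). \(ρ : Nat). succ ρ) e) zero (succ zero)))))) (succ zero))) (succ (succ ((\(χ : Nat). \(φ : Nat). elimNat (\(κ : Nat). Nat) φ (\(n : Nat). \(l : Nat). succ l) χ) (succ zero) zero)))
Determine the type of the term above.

the term's type:
  Eq Nat (succ (succ (succ zero))) (succ (succ (succ zero)))


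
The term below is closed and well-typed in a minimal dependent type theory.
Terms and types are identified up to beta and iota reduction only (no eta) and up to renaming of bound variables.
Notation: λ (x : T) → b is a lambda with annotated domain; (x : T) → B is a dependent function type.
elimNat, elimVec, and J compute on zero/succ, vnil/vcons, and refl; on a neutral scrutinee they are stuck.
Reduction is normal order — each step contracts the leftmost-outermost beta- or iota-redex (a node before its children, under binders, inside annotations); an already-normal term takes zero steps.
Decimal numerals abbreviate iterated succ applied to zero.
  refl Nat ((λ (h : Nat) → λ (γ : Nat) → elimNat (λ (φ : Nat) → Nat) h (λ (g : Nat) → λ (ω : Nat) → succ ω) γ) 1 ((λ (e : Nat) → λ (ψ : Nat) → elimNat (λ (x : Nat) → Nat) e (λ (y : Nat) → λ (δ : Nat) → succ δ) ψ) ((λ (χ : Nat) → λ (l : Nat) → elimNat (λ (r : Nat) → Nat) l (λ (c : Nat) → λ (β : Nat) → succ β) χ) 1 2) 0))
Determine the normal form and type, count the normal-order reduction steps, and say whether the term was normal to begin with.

normal form:
  refl Nat 4
type:
  Eq Nat 4 4
reduction steps (normal order): 21
already normal: no
first redex: a beta-redex


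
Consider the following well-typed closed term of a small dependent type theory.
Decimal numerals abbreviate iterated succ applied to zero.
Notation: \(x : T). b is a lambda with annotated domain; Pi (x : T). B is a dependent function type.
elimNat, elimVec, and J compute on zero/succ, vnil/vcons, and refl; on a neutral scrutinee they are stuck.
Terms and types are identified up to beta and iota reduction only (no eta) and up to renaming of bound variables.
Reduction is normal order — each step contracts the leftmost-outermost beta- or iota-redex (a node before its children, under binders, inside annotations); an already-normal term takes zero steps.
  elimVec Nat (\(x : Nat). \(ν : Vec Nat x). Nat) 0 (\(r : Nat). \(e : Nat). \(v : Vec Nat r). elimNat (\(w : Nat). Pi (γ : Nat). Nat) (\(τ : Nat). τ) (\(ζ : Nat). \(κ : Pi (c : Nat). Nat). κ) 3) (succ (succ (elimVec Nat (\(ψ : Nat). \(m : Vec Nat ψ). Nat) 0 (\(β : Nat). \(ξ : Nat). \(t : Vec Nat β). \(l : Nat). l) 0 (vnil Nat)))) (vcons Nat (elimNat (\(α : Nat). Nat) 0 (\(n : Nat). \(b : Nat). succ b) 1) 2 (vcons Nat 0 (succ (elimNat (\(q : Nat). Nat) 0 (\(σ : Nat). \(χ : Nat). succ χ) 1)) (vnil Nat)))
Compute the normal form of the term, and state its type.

normal form:
  0
inferred type:
  Nat


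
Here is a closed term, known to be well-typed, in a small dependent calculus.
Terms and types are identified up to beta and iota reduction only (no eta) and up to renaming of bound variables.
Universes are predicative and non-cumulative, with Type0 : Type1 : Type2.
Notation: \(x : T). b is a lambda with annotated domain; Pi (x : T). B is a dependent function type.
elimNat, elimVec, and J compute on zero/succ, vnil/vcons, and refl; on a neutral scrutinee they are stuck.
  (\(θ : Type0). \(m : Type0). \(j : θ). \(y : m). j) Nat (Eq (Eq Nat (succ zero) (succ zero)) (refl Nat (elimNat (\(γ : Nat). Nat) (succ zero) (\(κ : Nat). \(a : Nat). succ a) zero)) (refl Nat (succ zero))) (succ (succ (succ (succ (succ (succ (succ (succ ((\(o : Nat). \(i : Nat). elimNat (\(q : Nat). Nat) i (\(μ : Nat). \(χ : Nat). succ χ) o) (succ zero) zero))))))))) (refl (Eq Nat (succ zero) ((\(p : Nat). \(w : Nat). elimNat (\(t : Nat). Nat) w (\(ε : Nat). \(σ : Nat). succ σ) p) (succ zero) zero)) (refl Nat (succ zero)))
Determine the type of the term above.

inferred type:
  Nat


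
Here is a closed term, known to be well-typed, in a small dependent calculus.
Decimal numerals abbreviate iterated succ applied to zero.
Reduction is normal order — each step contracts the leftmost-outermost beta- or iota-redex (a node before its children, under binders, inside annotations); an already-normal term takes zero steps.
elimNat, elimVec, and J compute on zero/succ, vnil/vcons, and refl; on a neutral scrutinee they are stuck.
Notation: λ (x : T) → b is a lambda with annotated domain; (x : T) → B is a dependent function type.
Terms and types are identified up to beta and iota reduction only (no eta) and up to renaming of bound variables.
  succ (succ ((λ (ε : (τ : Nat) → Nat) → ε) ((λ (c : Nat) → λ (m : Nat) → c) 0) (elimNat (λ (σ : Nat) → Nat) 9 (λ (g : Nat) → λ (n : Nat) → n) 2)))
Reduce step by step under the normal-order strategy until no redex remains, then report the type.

normal-order reduction sequence:
  succ (succ ((λ (ε : (τ : Nat) → Nat) → ε) ((λ (c : Nat) → λ (m : Nat) → c) 0) (elimNat (λ (σ : Nat) → Nat) 9 (λ (g : Nat) → λ (n : Nat) → n) 2)))
  ~> succ (succ ((λ (ε : Nat) → λ (τ : Nat) → ε) 0 (elimNat (λ (c : Nat) → Nat) 9 (λ (m : Nat) → λ (σ : Nat) → σ) 2)))
  ~> succ (succ ((λ (ε : Nat) → 0) (elimNat (λ (τ : Nat) → Nat) 9 (λ (c : Nat) → λ (m : Nat) → m) 2)))
  ~> 2
type:
  Nat


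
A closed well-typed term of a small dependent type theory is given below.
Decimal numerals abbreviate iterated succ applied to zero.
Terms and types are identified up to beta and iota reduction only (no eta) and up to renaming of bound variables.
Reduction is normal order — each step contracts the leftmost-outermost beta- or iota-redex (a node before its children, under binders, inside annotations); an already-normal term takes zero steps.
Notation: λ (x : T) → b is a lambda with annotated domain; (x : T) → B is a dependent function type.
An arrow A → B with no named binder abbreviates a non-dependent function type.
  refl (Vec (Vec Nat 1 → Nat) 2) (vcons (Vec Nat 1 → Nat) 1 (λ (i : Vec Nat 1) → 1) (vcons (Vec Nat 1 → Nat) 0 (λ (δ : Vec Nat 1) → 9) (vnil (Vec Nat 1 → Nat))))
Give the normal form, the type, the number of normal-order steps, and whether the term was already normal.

reduced normal form:
  refl (Vec (Vec Nat 1 → Nat) 2) (vcons (Vec Nat 1 → Nat) 1 (λ (i : Vec Nat 1) → 1) (vcons (Vec Nat 1 → Nat) 0 (λ (δ : Vec Nat 1) → 9) (vnil (Vec Nat 1 → Nat))))
type:
  Eq (Vec (Vec Nat 1 → Nat) 2) (vcons (Vec Nat 1 → Nat) 1 (λ (i : Vec Nat 1) → 1) (vcons (Vec Nat 1 → Nat) 0 (λ (δ : Vec Nat 1) → 9) (vnil (Vec Nat 1 → Nat)))) (vcons (Vec Nat 1 → Nat) 1 (λ (ω : Vec Nat 1) → 1) (vcons (Vec Nat 1 → Nat) 0 (λ (φ : Vec Nat 1) → 9) (vnil (Vec Nat 1 → Nat))))
steps to reach normal form (normal order): 0
term was already normal: yes
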